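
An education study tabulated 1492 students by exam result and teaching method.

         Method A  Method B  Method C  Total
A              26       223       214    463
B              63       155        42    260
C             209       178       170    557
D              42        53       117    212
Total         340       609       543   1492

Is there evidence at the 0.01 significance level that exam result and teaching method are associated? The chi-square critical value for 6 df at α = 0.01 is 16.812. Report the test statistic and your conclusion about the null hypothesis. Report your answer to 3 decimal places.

Grand total N = 1492.
Expected counts (row total × column total / N):
  A, Method A: 463×340/1492 = 105.5094
  A, Method B: 463×609/1492 = 188.9859
  A, Method C: 463×543/1492 = 168.5047
  B, Method A: 260×340/1492 = 59.2493
  B, Method B: 260×609/1492 = 106.1260
  B, Method C: 260×543/1492 = 94.6247
  C, Method A: 557×340/1492 = 126.9303
  C, Method B: 557×609/1492 = 227.3546
  C, Method C: 557×543/1492 = 202.7151
  D, Method A: 212×340/1492 = 48.3110
  D, Method B: 212×609/1492 = 86.5335
  D, Method C: 212×543/1492 = 77.1555
Contributions (O − E)²/E:
  (26 − 105.5094)²/105.5094 = 59.9164
  (223 − 188.9859)²/188.9859 = 6.1219
  (214 − 168.5047)²/168.5047 = 12.2835
  (63 − 59.2493)²/59.2493 = 0.2374
  (155 − 106.1260)²/106.1260 = 22.5078
  (42 − 94.6247)²/94.6247 = 29.2668
  (209 − 126.9303)²/126.9303 = 53.0640
  (178 − 227.3546)²/227.3546 = 10.7140
  (170 − 202.7151)²/202.7151 = 5.2797
  (42 − 48.3110)²/48.3110 = 0.8244
  (53 − 86.5335)²/86.5335 = 12.9949
  (117 − 77.1555)²/77.1555 = 20.5764
χ² = 59.9164 + 6.1219 + 12.2835 + 0.2374 + 22.5078 + 29.2668 + 53.0640 + 10.7140 + 5.2797 + 0.8244 + 12.9949 + 20.5764 = 233.787
df = (4−1)(3−1) = 6. Since 233.787 > 16.812, reject the null hypothesis of independence at α = 0.01.

233.787; reject H₀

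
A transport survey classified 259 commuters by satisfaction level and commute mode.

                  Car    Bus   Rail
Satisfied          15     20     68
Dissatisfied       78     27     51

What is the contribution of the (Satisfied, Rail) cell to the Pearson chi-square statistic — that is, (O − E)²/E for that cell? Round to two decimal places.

9.03

Row total (Satisfied) = 103; column total (Rail) = 119; N = 259.
Expected count E = 103 × 119 / 259 = 47.324.
Contribution = (O − E)²/E = (68 − 47.324)² / 47.324 = 9.03.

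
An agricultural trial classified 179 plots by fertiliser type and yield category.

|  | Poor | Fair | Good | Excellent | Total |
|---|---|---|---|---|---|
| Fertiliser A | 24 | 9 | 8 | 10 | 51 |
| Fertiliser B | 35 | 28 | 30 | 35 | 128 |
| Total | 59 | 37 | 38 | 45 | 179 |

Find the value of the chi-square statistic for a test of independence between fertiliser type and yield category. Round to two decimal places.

Grand total N = 179.
Expected counts (row total × column total / N):
  Fertiliser A, Poor: 51×59/179 = 16.810
  Fertiliser A, Fair: 51×37/179 = 10.542
  Fertiliser A, Good: 51×38/179 = 10.827
  Fertiliser A, Excellent: 51×45/179 = 12.821
  Fertiliser B, Poor: 128×59/179 = 42.190
  Fertiliser B, Fair: 128×37/179 = 26.458
  Fertiliser B, Good: 128×38/179 = 27.173
  Fertiliser B, Excellent: 128×45/179 = 32.179
Contributions (O − E)²/E:
  (24 − 16.810)²/16.810 = 3.0753
  (9 − 10.542)²/10.542 = 0.2256
  (8 − 10.827)²/10.827 = 0.7381
  (10 − 12.821)²/12.821 = 0.6207
  (35 − 42.190)²/42.190 = 1.2253
  (28 − 26.458)²/26.458 = 0.0899
  (30 − 27.173)²/27.173 = 0.2941
  (35 − 32.179)²/32.179 = 0.2473
χ² = 3.0753 + 0.2256 + 0.7381 + 0.6207 + 1.2253 + 0.0899 + 0.2941 + 0.2473 = 6.52

6.52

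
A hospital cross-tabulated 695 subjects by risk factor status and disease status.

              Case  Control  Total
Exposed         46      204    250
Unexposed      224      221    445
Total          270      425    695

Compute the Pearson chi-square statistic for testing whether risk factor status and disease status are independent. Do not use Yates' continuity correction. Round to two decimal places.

Grand total N = 695.
Expected counts (row total × column total / N):
  Exposed, Case: 250×270/695 = 97.122
  Exposed, Control: 250×425/695 = 152.878
  Unexposed, Case: 445×270/695 = 172.878
  Unexposed, Control: 445×425/695 = 272.122
Contributions (O − E)²/E:
  (46 − 97.122)²/97.122 = 26.9090
  (204 − 152.878)²/152.878 = 17.0951
  (224 − 172.878)²/172.878 = 15.1174
  (221 − 272.122)²/272.122 = 9.6040
χ² = 26.9090 + 17.0951 + 15.1174 + 9.6040 = 68.73

68.73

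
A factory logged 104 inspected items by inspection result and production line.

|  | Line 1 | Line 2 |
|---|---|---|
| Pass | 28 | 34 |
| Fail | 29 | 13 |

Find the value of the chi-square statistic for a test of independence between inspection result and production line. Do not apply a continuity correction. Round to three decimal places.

5.768

Row totals: 62, 42. Column totals: 57, 47. Grand total N = 104.
Expected counts (row total × column total / N):
  Pass, Line 1: 62×57/104 = 33.9808
  Pass, Line 2: 62×47/104 = 28.0192
  Fail, Line 1: 42×57/104 = 23.0192
  Fail, Line 2: 42×47/104 = 18.9808
Contributions (O − E)²/E:
  (28 − 33.9808)²/33.9808 = 1.0527
  (34 − 28.0192)²/28.0192 = 1.2766
  (29 − 23.0192)²/23.0192 = 1.5539
  (13 − 18.9808)²/18.9808 = 1.8845
χ² = 1.0527 + 1.2766 + 1.5539 + 1.8845 = 5.768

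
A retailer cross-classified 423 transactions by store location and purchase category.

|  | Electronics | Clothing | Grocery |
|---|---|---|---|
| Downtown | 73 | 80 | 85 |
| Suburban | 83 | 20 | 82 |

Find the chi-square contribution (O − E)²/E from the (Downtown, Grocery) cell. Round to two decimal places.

0.85

Row total (Downtown) = 238; column total (Grocery) = 167; N = 423.
Expected count E = 238 × 167 / 423 = 93.962.
Contribution = (O − E)²/E = (85 − 93.962)² / 93.962 = 0.85.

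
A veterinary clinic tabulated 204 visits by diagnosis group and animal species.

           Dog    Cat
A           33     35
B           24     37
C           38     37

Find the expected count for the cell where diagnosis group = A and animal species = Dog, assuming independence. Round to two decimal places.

Row total (A) = 68; column total (Dog) = 95; grand total N = 204.
Expected count = (row total × column total) / N = 68 × 95 / 204 = 31.67.

31.67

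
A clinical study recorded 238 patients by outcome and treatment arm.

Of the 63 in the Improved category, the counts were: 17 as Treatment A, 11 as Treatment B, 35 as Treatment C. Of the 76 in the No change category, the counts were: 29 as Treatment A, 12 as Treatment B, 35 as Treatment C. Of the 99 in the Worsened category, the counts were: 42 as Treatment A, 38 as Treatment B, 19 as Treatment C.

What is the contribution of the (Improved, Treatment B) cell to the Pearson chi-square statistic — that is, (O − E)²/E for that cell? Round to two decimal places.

1.64

Row total (Improved) = 63; column total (Treatment B) = 61; N = 238.
Expected count E = 63 × 61 / 238 = 16.147.
Contribution = (O − E)²/E = (11 − 16.147)² / 16.147 = 1.64.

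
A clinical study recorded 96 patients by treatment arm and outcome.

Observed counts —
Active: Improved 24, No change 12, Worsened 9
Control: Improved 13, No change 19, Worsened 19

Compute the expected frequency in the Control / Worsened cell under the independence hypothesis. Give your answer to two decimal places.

14.88

Row total (Control) = 51; column total (Worsened) = 28; grand total N = 96.
Expected count = (row total × column total) / N = 51 × 28 / 96 = 14.88.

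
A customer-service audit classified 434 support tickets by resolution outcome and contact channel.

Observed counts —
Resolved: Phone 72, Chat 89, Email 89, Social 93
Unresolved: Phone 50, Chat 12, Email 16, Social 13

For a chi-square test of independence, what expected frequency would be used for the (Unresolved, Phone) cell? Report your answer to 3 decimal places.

Row total (Unresolved) = 91; column total (Phone) = 122; grand total N = 434.
Expected count = (row total × column total) / N = 91 × 122 / 434 = 25.581.

25.581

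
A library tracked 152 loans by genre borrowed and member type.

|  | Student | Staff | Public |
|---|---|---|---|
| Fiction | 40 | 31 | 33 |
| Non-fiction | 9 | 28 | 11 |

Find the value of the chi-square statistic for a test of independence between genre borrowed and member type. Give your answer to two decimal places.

11.72

Row totals: 104, 48. Column totals: 49, 59, 44. Grand total N = 152.
Expected counts (row total × column total / N):
  Fiction, Student: 104×49/152 = 33.526
  Fiction, Staff: 104×59/152 = 40.368
  Fiction, Public: 104×44/152 = 30.105
  Non-fiction, Student: 48×49/152 = 15.474
  Non-fiction, Staff: 48×59/152 = 18.632
  Non-fiction, Public: 48×44/152 = 13.895
Contributions (O − E)²/E:
  (40 − 33.526)²/33.526 = 1.2502
  (31 − 40.368)²/40.368 = 2.1740
  (33 − 30.105)²/30.105 = 0.2784
  (9 − 15.474)²/15.474 = 2.7086
  (28 − 18.632)²/18.632 = 4.7101
  (11 − 13.895)²/13.895 = 0.6032
χ² = 1.2502 + 2.1740 + 0.2784 + 2.7086 + 4.7101 + 0.6032 = 11.72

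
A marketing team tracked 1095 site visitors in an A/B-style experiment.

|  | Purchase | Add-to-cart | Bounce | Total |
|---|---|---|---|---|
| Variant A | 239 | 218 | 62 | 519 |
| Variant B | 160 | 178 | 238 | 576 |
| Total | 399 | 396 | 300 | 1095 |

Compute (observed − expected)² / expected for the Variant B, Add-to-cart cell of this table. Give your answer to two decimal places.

4.41

Row total (Variant B) = 576; column total (Add-to-cart) = 396; N = 1095.
Expected count E = 576 × 396 / 1095 = 208.307.
Contribution = (O − E)²/E = (178 − 208.307)² / 208.307 = 4.41.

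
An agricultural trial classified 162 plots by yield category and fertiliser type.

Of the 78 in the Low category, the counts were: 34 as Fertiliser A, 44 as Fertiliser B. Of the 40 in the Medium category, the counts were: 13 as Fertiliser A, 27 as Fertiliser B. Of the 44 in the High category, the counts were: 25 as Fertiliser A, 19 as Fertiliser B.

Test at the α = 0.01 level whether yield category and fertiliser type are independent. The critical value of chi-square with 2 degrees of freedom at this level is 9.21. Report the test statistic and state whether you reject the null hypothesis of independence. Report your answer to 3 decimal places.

5.063; fail to reject H₀

Row totals: 78, 40, 44. Column totals: 72, 90. Grand total N = 162.
Expected counts (row total × column total / N):
  Low, Fertiliser A: 78×72/162 = 34.6667
  Low, Fertiliser B: 78×90/162 = 43.3333
  Medium, Fertiliser A: 40×72/162 = 17.7778
  Medium, Fertiliser B: 40×90/162 = 22.2222
  High, Fertiliser A: 44×72/162 = 19.5556
  High, Fertiliser B: 44×90/162 = 24.4444
Contributions (O − E)²/E:
  (34 − 34.6667)²/34.6667 = 0.0128
  (44 − 43.3333)²/43.3333 = 0.0103
  (13 − 17.7778)²/17.7778 = 1.2840
  (27 − 22.2222)²/22.2222 = 1.0272
  (25 − 19.5556)²/19.5556 = 1.5158
  (19 − 24.4444)²/24.4444 = 1.2126
χ² = 0.0128 + 0.0103 + 1.2840 + 1.0272 + 1.5158 + 1.2126 = 5.063
df = (3−1)(2−1) = 2. Since 5.063 < 9.21, fail to reject the null hypothesis of independence at α = 0.01.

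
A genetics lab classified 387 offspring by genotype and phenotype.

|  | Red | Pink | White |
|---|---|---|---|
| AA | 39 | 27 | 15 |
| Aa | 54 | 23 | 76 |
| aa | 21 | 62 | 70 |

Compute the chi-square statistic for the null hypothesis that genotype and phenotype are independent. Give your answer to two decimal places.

55.49

Row totals: 81, 153, 153. Column totals: 114, 112, 161. Grand total N = 387.
Expected counts (row total × column total / N):
  AA, Red: 81×114/387 = 23.860
  AA, Pink: 81×112/387 = 23.442
  AA, White: 81×161/387 = 33.698
  Aa, Red: 153×114/387 = 45.070
  Aa, Pink: 153×112/387 = 44.279
  Aa, White: 153×161/387 = 63.651
  aa, Red: 153×114/387 = 45.070
  aa, Pink: 153×112/387 = 44.279
  aa, White: 153×161/387 = 63.651
Contributions (O − E)²/E:
  (39 − 23.860)²/23.860 = 9.6069
  (27 − 23.442)²/23.442 = 0.5400
  (15 − 33.698)²/33.698 = 10.3750
  (54 − 45.070)²/45.070 = 1.7694
  (23 − 44.279)²/44.279 = 10.2260
  (76 − 63.651)²/63.651 = 2.3958
  (21 − 45.070)²/45.070 = 12.8548
  (62 − 44.279)²/44.279 = 7.0922
  (70 − 63.651)²/63.651 = 0.6333
χ² = 9.6069 + 0.5400 + 10.3750 + 1.7694 + 10.2260 + 2.3958 + 12.8548 + 7.0922 + 0.6333 = 55.49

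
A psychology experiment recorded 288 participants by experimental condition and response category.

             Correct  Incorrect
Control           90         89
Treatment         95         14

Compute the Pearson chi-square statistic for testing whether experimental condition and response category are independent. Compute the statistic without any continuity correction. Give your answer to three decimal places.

40.102

Row totals: 179, 109. Column totals: 185, 103. Grand total N = 288.
Expected counts (row total × column total / N):
  Control, Correct: 179×185/288 = 114.98264
  Control, Incorrect: 179×103/288 = 64.01736
  Treatment, Correct: 109×185/288 = 70.01736
  Treatment, Incorrect: 109×103/288 = 38.98264
Contributions (O − E)²/E:
  (90 − 114.98264)²/114.98264 = 5.4281
  (89 − 64.01736)²/64.01736 = 9.7494
  (95 − 70.01736)²/70.01736 = 8.9140
  (14 − 38.98264)²/38.98264 = 16.0105
χ² = 5.4281 + 9.7494 + 8.9140 + 16.0105 = 40.102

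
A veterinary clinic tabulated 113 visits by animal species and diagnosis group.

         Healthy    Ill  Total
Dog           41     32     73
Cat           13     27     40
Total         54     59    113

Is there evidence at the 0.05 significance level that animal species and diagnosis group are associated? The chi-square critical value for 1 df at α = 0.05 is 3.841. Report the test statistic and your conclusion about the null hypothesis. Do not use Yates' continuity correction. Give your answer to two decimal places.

5.80; reject H₀

Grand total N = 113.
Expected counts (row total × column total / N):
  Dog, Healthy: 73×54/113 = 34.885
  Dog, Ill: 73×59/113 = 38.115
  Cat, Healthy: 40×54/113 = 19.115
  Cat, Ill: 40×59/113 = 20.885
Contributions (O − E)²/E:
  (41 − 34.885)²/34.885 = 1.0719
  (32 − 38.115)²/38.115 = 0.9811
  (13 − 19.115)²/19.115 = 1.9562
  (27 − 20.885)²/20.885 = 1.7904
χ² = 1.0719 + 0.9811 + 1.9562 + 1.7904 = 5.80
df = (2−1)(2−1) = 1. Since 5.80 > 3.841, reject the null hypothesis of independence at α = 0.05.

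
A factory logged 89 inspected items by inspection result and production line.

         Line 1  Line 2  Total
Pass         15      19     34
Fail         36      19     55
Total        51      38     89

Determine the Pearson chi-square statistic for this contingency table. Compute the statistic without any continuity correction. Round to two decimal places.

Grand total N = 89.
Expected counts (row total × column total / N):
  Pass, Line 1: 34×51/89 = 19.483
  Pass, Line 2: 34×38/89 = 14.517
  Fail, Line 1: 55×51/89 = 31.517
  Fail, Line 2: 55×38/89 = 23.483
Contributions (O − E)²/E:
  (15 − 19.483)²/19.483 = 1.0315
  (19 − 14.517)²/14.517 = 1.3844
  (36 − 31.517)²/31.517 = 0.6377
  (19 − 23.483)²/23.483 = 0.8558
χ² = 1.0315 + 1.3844 + 0.6377 + 0.8558 = 3.91

3.91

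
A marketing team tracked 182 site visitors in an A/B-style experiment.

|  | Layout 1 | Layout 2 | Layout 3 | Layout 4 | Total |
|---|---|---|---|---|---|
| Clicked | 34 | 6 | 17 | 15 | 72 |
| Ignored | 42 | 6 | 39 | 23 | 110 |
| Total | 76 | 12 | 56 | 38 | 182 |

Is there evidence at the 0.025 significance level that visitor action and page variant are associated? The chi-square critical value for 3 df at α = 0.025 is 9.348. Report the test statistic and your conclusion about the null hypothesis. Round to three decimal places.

Grand total N = 182.
Expected counts (row total × column total / N):
  Clicked, Layout 1: 72×76/182 = 30.0659
  Clicked, Layout 2: 72×12/182 = 4.7473
  Clicked, Layout 3: 72×56/182 = 22.1538
  Clicked, Layout 4: 72×38/182 = 15.0330
  Ignored, Layout 1: 110×76/182 = 45.9341
  Ignored, Layout 2: 110×12/182 = 7.2527
  Ignored, Layout 3: 110×56/182 = 33.8462
  Ignored, Layout 4: 110×38/182 = 22.9670
Contributions (O − E)²/E:
  (34 − 30.0659)²/30.0659 = 0.5148
  (6 − 4.7473)²/4.7473 = 0.3306
  (17 − 22.1538)²/22.1538 = 1.1990
  (15 − 15.0330)²/15.0330 = 0.0001
  (42 − 45.9341)²/45.9341 = 0.3369
  (6 − 7.2527)²/7.2527 = 0.2164
  (39 − 33.8462)²/33.8462 = 0.7848
  (23 − 22.9670)²/22.9670 = 0.0000
χ² = 0.5148 + 0.3306 + 1.1990 + 0.0001 + 0.3369 + 0.2164 + 0.7848 + 0.0000 = 3.383
df = (2−1)(4−1) = 3. Since 3.383 < 9.348, fail to reject the null hypothesis of independence at α = 0.025.

3.383; fail to reject H₀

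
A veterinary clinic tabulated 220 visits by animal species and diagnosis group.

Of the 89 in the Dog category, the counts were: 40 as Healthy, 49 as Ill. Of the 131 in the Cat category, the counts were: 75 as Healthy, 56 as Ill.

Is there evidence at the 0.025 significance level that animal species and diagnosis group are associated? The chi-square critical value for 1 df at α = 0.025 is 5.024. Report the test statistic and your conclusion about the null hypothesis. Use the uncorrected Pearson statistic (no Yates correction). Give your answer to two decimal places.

Row totals: 89, 131. Column totals: 115, 105. Grand total N = 220.
Expected counts (row total × column total / N):
  Dog, Healthy: 89×115/220 = 46.523
  Dog, Ill: 89×105/220 = 42.477
  Cat, Healthy: 131×115/220 = 68.477
  Cat, Ill: 131×105/220 = 62.523
Contributions (O − E)²/E:
  (40 − 46.523)²/46.523 = 0.9146
  (49 − 42.477)²/42.477 = 1.0017
  (75 − 68.477)²/68.477 = 0.6214
  (56 − 62.523)²/62.523 = 0.6805
χ² = 0.9146 + 1.0017 + 0.6214 + 0.6805 = 3.22
df = (2−1)(2−1) = 1. Since 3.22 < 5.024, fail to reject the null hypothesis of independence at α = 0.025.

3.22; fail to reject H₀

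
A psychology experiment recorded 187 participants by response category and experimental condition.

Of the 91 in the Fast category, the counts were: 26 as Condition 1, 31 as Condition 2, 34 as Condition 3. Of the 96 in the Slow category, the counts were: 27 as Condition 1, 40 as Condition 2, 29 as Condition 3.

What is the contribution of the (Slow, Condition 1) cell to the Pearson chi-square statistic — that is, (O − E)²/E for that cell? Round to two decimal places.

0.00

Row total (Slow) = 96; column total (Condition 1) = 53; N = 187.
Expected count E = 96 × 53 / 187 = 27.209.
Contribution = (O − E)²/E = (27 − 27.209)² / 27.209 = 0.00.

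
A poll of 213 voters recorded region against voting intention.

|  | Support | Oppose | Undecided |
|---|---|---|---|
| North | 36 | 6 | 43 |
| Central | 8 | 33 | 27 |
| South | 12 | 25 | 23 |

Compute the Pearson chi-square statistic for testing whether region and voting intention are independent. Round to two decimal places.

Row totals: 85, 68, 60. Column totals: 56, 64, 93. Grand total N = 213.
Expected counts (row total × column total / N):
  North, Support: 85×56/213 = 22.347
  North, Oppose: 85×64/213 = 25.540
  North, Undecided: 85×93/213 = 37.113
  Central, Support: 68×56/213 = 17.878
  Central, Oppose: 68×64/213 = 20.432
  Central, Undecided: 68×93/213 = 29.690
  South, Support: 60×56/213 = 15.775
  South, Oppose: 60×64/213 = 18.028
  South, Undecided: 60×93/213 = 26.197
Contributions (O − E)²/E:
  (36 − 22.347)²/22.347 = 8.3414
  (6 − 25.540)²/25.540 = 14.9496
  (43 − 37.113)²/37.113 = 0.9338
  (8 − 17.878)²/17.878 = 5.4578
  (33 − 20.432)²/20.432 = 7.7307
  (27 − 29.690)²/29.690 = 0.2437
  (12 − 15.775)²/15.775 = 0.9034
  (25 − 18.028)²/18.028 = 2.6963
  (23 − 26.197)²/26.197 = 0.3902
χ² = 8.3414 + 14.9496 + 0.9338 + 5.4578 + 7.7307 + 0.2437 + 0.9034 + 2.6963 + 0.3902 = 41.65

41.65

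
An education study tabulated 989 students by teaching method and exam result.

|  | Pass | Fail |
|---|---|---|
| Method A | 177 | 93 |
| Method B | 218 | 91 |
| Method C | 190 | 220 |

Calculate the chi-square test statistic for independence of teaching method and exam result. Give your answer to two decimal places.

49.04

Row totals: 270, 309, 410. Column totals: 585, 404. Grand total N = 989.
Expected counts (row total × column total / N):
  Method A, Pass: 270×585/989 = 159.707
  Method A, Fail: 270×404/989 = 110.293
  Method B, Pass: 309×585/989 = 182.776
  Method B, Fail: 309×404/989 = 126.224
  Method C, Pass: 410×585/989 = 242.518
  Method C, Fail: 410×404/989 = 167.482
Contributions (O − E)²/E:
  (177 − 159.707)²/159.707 = 1.8725
  (93 − 110.293)²/110.293 = 2.7114
  (218 − 182.776)²/182.776 = 6.7883
  (91 − 126.224)²/126.224 = 9.8296
  (190 − 242.518)²/242.518 = 11.3729
  (220 − 167.482)²/167.482 = 16.4683
χ² = 1.8725 + 2.7114 + 6.7883 + 9.8296 + 11.3729 + 16.4683 = 49.04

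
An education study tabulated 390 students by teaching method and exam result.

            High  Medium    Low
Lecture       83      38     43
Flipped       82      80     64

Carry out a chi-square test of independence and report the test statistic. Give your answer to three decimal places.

Row totals: 164, 226. Column totals: 165, 118, 107. Grand total N = 390.
Expected counts (row total × column total / N):
  Lecture, High: 164×165/390 = 69.3846
  Lecture, Medium: 164×118/390 = 49.6205
  Lecture, Low: 164×107/390 = 44.9949
  Flipped, High: 226×165/390 = 95.6154
  Flipped, Medium: 226×118/390 = 68.3795
  Flipped, Low: 226×107/390 = 62.0051
Contributions (O − E)²/E:
  (83 − 69.3846)²/69.3846 = 2.6718
  (38 − 49.6205)²/49.6205 = 2.7214
  (43 − 44.9949)²/44.9949 = 0.0884
  (82 − 95.6154)²/95.6154 = 1.9388
  (80 − 68.3795)²/68.3795 = 1.9748
  (64 − 62.0051)²/62.0051 = 0.0642
χ² = 2.6718 + 2.7214 + 0.0884 + 1.9388 + 1.9748 + 0.0642 = 9.459

9.459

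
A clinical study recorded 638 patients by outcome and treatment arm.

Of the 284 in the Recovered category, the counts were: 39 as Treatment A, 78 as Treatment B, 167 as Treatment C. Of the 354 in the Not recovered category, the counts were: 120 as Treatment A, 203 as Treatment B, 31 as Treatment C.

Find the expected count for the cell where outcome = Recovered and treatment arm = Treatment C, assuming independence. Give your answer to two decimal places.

88.14

Row total (Recovered) = 284; column total (Treatment C) = 198; grand total N = 638.
Expected count = (row total × column total) / N = 284 × 198 / 638 = 88.14.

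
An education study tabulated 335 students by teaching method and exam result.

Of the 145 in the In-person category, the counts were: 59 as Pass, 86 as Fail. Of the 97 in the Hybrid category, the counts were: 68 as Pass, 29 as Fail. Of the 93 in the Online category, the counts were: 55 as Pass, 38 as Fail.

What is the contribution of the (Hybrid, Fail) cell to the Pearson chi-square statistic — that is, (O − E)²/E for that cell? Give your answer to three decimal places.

5.285

Row total (Hybrid) = 97; column total (Fail) = 153; N = 335.
Expected count E = 97 × 153 / 335 = 44.3015.
Contribution = (O − E)²/E = (29 − 44.3015)² / 44.3015 = 5.285.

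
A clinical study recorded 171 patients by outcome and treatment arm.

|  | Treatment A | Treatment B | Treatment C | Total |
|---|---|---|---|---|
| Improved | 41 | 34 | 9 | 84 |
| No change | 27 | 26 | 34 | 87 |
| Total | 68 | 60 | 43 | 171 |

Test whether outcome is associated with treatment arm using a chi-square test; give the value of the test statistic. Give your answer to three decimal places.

Grand total N = 171.
Expected counts (row total × column total / N):
  Improved, Treatment A: 84×68/171 = 33.4035
  Improved, Treatment B: 84×60/171 = 29.4737
  Improved, Treatment C: 84×43/171 = 21.1228
  No change, Treatment A: 87×68/171 = 34.5965
  No change, Treatment B: 87×60/171 = 30.5263
  No change, Treatment C: 87×43/171 = 21.8772
Contributions (O − E)²/E:
  (41 − 33.4035)²/33.4035 = 1.7276
  (34 − 29.4737)²/29.4737 = 0.6951
  (9 − 21.1228)²/21.1228 = 6.9575
  (27 − 34.5965)²/34.5965 = 1.6680
  (26 − 30.5263)²/30.5263 = 0.6711
  (34 − 21.8772)²/21.8772 = 6.7176
χ² = 1.7276 + 0.6951 + 6.9575 + 1.6680 + 0.6711 + 6.7176 = 18.437

18.437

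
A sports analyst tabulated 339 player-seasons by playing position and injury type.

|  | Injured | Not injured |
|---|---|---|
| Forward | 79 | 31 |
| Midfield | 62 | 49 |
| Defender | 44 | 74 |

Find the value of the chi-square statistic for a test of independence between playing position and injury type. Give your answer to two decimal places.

Row totals: 110, 111, 118. Column totals: 185, 154. Grand total N = 339.
Expected counts (row total × column total / N):
  Forward, Injured: 110×185/339 = 60.029
  Forward, Not injured: 110×154/339 = 49.971
  Midfield, Injured: 111×185/339 = 60.575
  Midfield, Not injured: 111×154/339 = 50.425
  Defender, Injured: 118×185/339 = 64.395
  Defender, Not injured: 118×154/339 = 53.605
Contributions (O − E)²/E:
  (79 − 60.029)²/60.029 = 5.9954
  (31 − 49.971)²/49.971 = 7.2022
  (62 − 60.575)²/60.575 = 0.0335
  (49 − 50.425)²/50.425 = 0.0403
  (44 − 64.395)²/64.395 = 6.4594
  (74 − 53.605)²/53.605 = 7.7596
χ² = 5.9954 + 7.2022 + 0.0335 + 0.0403 + 6.4594 + 7.7596 = 27.49

27.49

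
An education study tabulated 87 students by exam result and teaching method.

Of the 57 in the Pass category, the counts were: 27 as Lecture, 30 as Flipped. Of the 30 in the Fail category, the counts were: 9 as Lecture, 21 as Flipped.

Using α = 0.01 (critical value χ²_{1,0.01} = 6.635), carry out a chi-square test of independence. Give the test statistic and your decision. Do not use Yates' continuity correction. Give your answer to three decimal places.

Row totals: 57, 30. Column totals: 36, 51. Grand total N = 87.
Expected counts (row total × column total / N):
  Pass, Lecture: 57×36/87 = 23.5862
  Pass, Flipped: 57×51/87 = 33.4138
  Fail, Lecture: 30×36/87 = 12.4138
  Fail, Flipped: 30×51/87 = 17.5862
Contributions (O − E)²/E:
  (27 − 23.5862)²/23.5862 = 0.4941
  (30 − 33.4138)²/33.4138 = 0.3488
  (9 − 12.4138)²/12.4138 = 0.9388
  (21 − 17.5862)²/17.5862 = 0.6627
χ² = 0.4941 + 0.3488 + 0.9388 + 0.6627 = 2.444
df = (2−1)(2−1) = 1. Since 2.444 < 6.635, fail to reject the null hypothesis of independence at α = 0.01.

2.444; fail to reject H₀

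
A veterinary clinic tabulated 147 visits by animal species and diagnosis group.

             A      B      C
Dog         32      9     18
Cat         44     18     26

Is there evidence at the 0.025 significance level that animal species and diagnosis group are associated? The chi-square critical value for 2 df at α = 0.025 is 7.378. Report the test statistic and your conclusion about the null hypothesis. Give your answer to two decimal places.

0.65; fail to reject H₀

Row totals: 59, 88. Column totals: 76, 27, 44. Grand total N = 147.
Expected counts (row total × column total / N):
  Dog, A: 59×76/147 = 30.503
  Dog, B: 59×27/147 = 10.837
  Dog, C: 59×44/147 = 17.660
  Cat, A: 88×76/147 = 45.497
  Cat, B: 88×27/147 = 16.163
  Cat, C: 88×44/147 = 26.340
Contributions (O − E)²/E:
  (32 − 30.503)²/30.503 = 0.0735
  (9 − 10.837)²/10.837 = 0.3114
  (18 − 17.660)²/17.660 = 0.0065
  (44 − 45.497)²/45.497 = 0.0493
  (18 − 16.163)²/16.163 = 0.2088
  (26 − 26.340)²/26.340 = 0.0044
χ² = 0.0735 + 0.3114 + 0.0065 + 0.0493 + 0.2088 + 0.0044 = 0.65
df = (2−1)(3−1) = 2. Since 0.65 < 7.378, fail to reject the null hypothesis of independence at α = 0.025.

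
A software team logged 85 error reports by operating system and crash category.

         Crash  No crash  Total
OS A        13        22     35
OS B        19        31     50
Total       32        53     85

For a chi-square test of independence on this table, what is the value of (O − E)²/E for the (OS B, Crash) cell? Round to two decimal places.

Row total (OS B) = 50; column total (Crash) = 32; N = 85.
Expected count E = 50 × 32 / 85 = 18.824.
Contribution = (O − E)²/E = (19 − 18.824)² / 18.824 = 0.00.

0.00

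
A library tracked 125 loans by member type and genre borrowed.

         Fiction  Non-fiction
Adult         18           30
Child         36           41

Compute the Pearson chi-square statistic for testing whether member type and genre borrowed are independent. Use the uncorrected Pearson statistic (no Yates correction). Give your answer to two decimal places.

Row totals: 48, 77. Column totals: 54, 71. Grand total N = 125.
Expected counts (row total × column total / N):
  Adult, Fiction: 48×54/125 = 20.736
  Adult, Non-fiction: 48×71/125 = 27.264
  Child, Fiction: 77×54/125 = 33.264
  Child, Non-fiction: 77×71/125 = 43.736
Contributions (O − E)²/E:
  (18 − 20.736)²/20.736 = 0.3610
  (30 − 27.264)²/27.264 = 0.2746
  (36 − 33.264)²/33.264 = 0.2250
  (41 − 43.736)²/43.736 = 0.1712
χ² = 0.3610 + 0.2746 + 0.2250 + 0.1712 = 1.03

1.03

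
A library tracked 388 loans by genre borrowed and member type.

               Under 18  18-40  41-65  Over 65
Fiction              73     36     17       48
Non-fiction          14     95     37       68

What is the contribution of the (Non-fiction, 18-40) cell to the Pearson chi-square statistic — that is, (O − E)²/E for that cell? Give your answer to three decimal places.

7.162

Row total (Non-fiction) = 214; column total (18-40) = 131; N = 388.
Expected count E = 214 × 131 / 388 = 72.25258.
Contribution = (O − E)²/E = (95 − 72.25258)² / 72.25258 = 7.162.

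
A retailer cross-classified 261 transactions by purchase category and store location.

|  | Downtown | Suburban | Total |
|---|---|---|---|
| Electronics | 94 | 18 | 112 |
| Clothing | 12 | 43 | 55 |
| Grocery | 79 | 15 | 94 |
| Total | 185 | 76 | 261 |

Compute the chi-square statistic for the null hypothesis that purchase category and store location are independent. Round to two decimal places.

Grand total N = 261.
Expected counts (row total × column total / N):
  Electronics, Downtown: 112×185/261 = 79.387
  Electronics, Suburban: 112×76/261 = 32.613
  Clothing, Downtown: 55×185/261 = 38.985
  Clothing, Suburban: 55×76/261 = 16.015
  Grocery, Downtown: 94×185/261 = 66.628
  Grocery, Suburban: 94×76/261 = 27.372
Contributions (O − E)²/E:
  (94 − 79.387)²/79.387 = 2.6899
  (18 − 32.613)²/32.613 = 6.5477
  (12 − 38.985)²/38.985 = 18.6787
  (43 − 16.015)²/16.015 = 45.4693
  (79 − 66.628)²/66.628 = 2.2973
  (15 − 27.372)²/27.372 = 5.5921
χ² = 2.6899 + 6.5477 + 18.6787 + 45.4693 + 2.2973 + 5.5921 = 81.27

81.27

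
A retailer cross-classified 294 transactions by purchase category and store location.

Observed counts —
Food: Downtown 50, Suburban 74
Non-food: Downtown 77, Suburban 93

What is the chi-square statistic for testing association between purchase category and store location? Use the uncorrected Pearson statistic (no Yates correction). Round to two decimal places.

Row totals: 124, 170. Column totals: 127, 167. Grand total N = 294.
Expected counts (row total × column total / N):
  Food, Downtown: 124×127/294 = 53.565
  Food, Suburban: 124×167/294 = 70.435
  Non-food, Downtown: 170×127/294 = 73.435
  Non-food, Suburban: 170×167/294 = 96.565
Contributions (O − E)²/E:
  (50 − 53.565)²/53.565 = 0.2373
  (74 − 70.435)²/70.435 = 0.1804
  (77 − 73.435)²/73.435 = 0.1731
  (93 − 96.565)²/96.565 = 0.1316
χ² = 0.2373 + 0.1804 + 0.1731 + 0.1316 = 0.72

0.72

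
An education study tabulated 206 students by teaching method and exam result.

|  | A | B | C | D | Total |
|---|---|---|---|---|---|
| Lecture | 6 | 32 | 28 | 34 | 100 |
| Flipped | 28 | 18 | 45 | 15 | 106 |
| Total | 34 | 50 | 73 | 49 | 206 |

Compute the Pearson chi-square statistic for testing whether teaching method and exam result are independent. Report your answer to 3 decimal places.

29.332

Grand total N = 206.
Expected counts (row total × column total / N):
  Lecture, A: 100×34/206 = 16.5049
  Lecture, B: 100×50/206 = 24.2718
  Lecture, C: 100×73/206 = 35.4369
  Lecture, D: 100×49/206 = 23.7864
  Flipped, A: 106×34/206 = 17.4951
  Flipped, B: 106×50/206 = 25.7282
  Flipped, C: 106×73/206 = 37.5631
  Flipped, D: 106×49/206 = 25.2136
Contributions (O − E)²/E:
  (6 − 16.5049)²/16.5049 = 6.6861
  (32 − 24.2718)²/24.2718 = 2.4607
  (28 − 35.4369)²/35.4369 = 1.5607
  (34 − 23.7864)²/23.7864 = 4.3856
  (28 − 17.4951)²/17.4951 = 6.3076
  (18 − 25.7282)²/25.7282 = 2.3214
  (45 − 37.5631)²/37.5631 = 1.4724
  (15 − 25.2136)²/25.2136 = 4.1374
χ² = 6.6861 + 2.4607 + 1.5607 + 4.3856 + 6.3076 + 2.3214 + 1.4724 + 4.1374 = 29.332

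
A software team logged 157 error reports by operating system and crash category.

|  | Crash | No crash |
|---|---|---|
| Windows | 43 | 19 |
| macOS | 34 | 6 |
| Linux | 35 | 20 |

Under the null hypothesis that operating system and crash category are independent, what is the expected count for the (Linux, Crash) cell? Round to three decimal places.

39.236

Row total (Linux) = 55; column total (Crash) = 112; grand total N = 157.
Expected count = (row total × column total) / N = 55 × 112 / 157 = 39.236.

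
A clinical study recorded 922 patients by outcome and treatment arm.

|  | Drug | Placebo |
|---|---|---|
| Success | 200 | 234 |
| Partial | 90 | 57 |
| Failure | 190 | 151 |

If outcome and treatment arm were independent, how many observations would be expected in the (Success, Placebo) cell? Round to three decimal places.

208.056

Row total (Success) = 434; column total (Placebo) = 442; grand total N = 922.
Expected count = (row total × column total) / N = 434 × 442 / 922 = 208.056.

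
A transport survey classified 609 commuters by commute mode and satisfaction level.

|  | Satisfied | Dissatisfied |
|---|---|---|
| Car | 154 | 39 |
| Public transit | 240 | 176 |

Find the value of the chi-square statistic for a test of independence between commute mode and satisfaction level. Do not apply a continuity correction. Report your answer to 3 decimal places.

Row totals: 193, 416. Column totals: 394, 215. Grand total N = 609.
Expected counts (row total × column total / N):
  Car, Satisfied: 193×394/609 = 124.8637
  Car, Dissatisfied: 193×215/609 = 68.1363
  Public transit, Satisfied: 416×394/609 = 269.1363
  Public transit, Dissatisfied: 416×215/609 = 146.8637
Contributions (O − E)²/E:
  (154 − 124.8637)²/124.8637 = 6.7988
  (39 − 68.1363)²/68.1363 = 12.4592
  (240 − 269.1363)²/269.1363 = 3.1543
  (176 − 146.8637)²/146.8637 = 5.7804
χ² = 6.7988 + 12.4592 + 3.1543 + 5.7804 = 28.193

28.193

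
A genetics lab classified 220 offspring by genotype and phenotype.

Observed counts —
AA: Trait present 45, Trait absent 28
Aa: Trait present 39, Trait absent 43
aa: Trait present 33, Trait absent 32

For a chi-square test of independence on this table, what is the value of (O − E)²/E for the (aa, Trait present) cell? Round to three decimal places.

0.071

Row total (aa) = 65; column total (Trait present) = 117; N = 220.
Expected count E = 65 × 117 / 220 = 34.56818.
Contribution = (O − E)²/E = (33 − 34.56818)² / 34.56818 = 0.071.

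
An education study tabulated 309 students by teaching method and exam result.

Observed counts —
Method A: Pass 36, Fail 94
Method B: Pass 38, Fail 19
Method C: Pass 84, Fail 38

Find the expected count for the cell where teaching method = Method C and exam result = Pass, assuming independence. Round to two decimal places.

62.38

Row total (Method C) = 122; column total (Pass) = 158; grand total N = 309.
Expected count = (row total × column total) / N = 122 × 158 / 309 = 62.38.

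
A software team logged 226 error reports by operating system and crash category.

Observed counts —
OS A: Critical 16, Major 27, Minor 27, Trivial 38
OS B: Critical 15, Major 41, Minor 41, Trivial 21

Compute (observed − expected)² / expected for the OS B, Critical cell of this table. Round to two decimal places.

0.09

Row total (OS B) = 118; column total (Critical) = 31; N = 226.
Expected count E = 118 × 31 / 226 = 16.186.
Contribution = (O − E)²/E = (15 − 16.186)² / 16.186 = 0.09.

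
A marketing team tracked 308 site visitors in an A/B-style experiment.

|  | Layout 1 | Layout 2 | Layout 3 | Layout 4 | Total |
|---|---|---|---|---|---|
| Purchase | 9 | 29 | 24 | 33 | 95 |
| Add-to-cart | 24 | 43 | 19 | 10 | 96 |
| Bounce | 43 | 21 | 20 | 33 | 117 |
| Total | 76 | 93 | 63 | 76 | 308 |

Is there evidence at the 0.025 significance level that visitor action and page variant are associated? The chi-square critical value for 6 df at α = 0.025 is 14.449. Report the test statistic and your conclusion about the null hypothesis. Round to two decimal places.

Grand total N = 308.
Expected counts (row total × column total / N):
  Purchase, Layout 1: 95×76/308 = 23.442
  Purchase, Layout 2: 95×93/308 = 28.685
  Purchase, Layout 3: 95×63/308 = 19.432
  Purchase, Layout 4: 95×76/308 = 23.442
  Add-to-cart, Layout 1: 96×76/308 = 23.688
  Add-to-cart, Layout 2: 96×93/308 = 28.987
  Add-to-cart, Layout 3: 96×63/308 = 19.636
  Add-to-cart, Layout 4: 96×76/308 = 23.688
  Bounce, Layout 1: 117×76/308 = 28.870
  Bounce, Layout 2: 117×93/308 = 35.328
  Bounce, Layout 3: 117×63/308 = 23.932
  Bounce, Layout 4: 117×76/308 = 28.870
Contributions (O − E)²/E:
  (9 − 23.442)²/23.442 = 8.8973
  (29 − 28.685)²/28.685 = 0.0035
  (24 − 19.432)²/19.432 = 1.0738
  (33 − 23.442)²/23.442 = 3.8971
  (24 − 23.688)²/23.688 = 0.0041
  (43 − 28.987)²/28.987 = 6.7742
  (19 − 19.636)²/19.636 = 0.0206
  (10 − 23.688)²/23.688 = 7.9095
  (43 − 28.870)²/28.870 = 6.9157
  (21 − 35.328)²/35.328 = 5.8110
  (20 − 23.932)²/23.932 = 0.6460
  (33 − 28.870)²/28.870 = 0.5908
χ² = 8.8973 + 0.0035 + 1.0738 + 3.8971 + 0.0041 + 6.7742 + 0.0206 + 7.9095 + 6.9157 + 5.8110 + 0.6460 + 0.5908 = 42.54
df = (3−1)(4−1) = 6. Since 42.54 > 14.449, reject the null hypothesis of independence at α = 0.025.

42.54; reject H₀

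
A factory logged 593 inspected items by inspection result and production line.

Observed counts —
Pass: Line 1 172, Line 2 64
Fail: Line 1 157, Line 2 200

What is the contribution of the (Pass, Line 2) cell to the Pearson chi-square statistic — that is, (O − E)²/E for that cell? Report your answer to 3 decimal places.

Row total (Pass) = 236; column total (Line 2) = 264; N = 593.
Expected count E = 236 × 264 / 593 = 105.0658.
Contribution = (O − E)²/E = (64 − 105.0658)² / 105.0658 = 16.051.

16.051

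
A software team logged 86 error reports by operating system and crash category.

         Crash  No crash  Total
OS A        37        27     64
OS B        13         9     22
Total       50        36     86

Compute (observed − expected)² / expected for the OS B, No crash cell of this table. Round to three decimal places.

0.005

Row total (OS B) = 22; column total (No crash) = 36; N = 86.
Expected count E = 22 × 36 / 86 = 9.2093.
Contribution = (O − E)²/E = (9 − 9.2093)² / 9.2093 = 0.005.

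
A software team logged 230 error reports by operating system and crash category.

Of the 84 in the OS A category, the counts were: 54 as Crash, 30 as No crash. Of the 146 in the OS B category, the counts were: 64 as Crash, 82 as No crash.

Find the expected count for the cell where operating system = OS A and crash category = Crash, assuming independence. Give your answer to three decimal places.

Row total (OS A) = 84; column total (Crash) = 118; grand total N = 230.
Expected count = (row total × column total) / N = 84 × 118 / 230 = 43.096.

43.096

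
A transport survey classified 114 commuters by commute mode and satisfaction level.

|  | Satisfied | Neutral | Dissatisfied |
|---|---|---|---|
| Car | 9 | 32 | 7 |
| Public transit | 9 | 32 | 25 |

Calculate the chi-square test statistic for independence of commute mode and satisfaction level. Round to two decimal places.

Row totals: 48, 66. Column totals: 18, 64, 32. Grand total N = 114.
Expected counts (row total × column total / N):
  Car, Satisfied: 48×18/114 = 7.579
  Car, Neutral: 48×64/114 = 26.947
  Car, Dissatisfied: 48×32/114 = 13.474
  Public transit, Satisfied: 66×18/114 = 10.421
  Public transit, Neutral: 66×64/114 = 37.053
  Public transit, Dissatisfied: 66×32/114 = 18.526
Contributions (O − E)²/E:
  (9 − 7.579)²/7.579 = 0.2664
  (32 − 26.947)²/26.947 = 0.9475
  (7 − 13.474)²/13.474 = 3.1106
  (9 − 10.421)²/10.421 = 0.1938
  (32 − 37.053)²/37.053 = 0.6891
  (25 − 18.526)²/18.526 = 2.2624
χ² = 0.2664 + 0.9475 + 3.1106 + 0.1938 + 0.6891 + 2.2624 = 7.47

7.47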